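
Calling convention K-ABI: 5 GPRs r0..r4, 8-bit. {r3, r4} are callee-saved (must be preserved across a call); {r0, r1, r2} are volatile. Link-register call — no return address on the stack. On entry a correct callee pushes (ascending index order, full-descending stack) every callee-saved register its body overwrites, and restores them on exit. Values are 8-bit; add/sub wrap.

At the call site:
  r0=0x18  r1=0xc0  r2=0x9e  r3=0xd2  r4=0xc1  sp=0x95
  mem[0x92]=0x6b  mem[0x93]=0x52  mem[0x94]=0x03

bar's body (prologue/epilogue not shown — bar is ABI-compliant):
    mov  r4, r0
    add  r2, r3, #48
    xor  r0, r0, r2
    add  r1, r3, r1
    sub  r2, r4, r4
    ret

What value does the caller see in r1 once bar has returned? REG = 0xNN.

REG = 0x92

prologue: push r4 -> mem[0x94]=0xc1, sp=0x94
body[0] mov  r4, r0 -> r4=0x18
body[1] add  r2, r3, #48 -> r2=0x02
body[2] xor  r0, r0, r2 -> r0=0x1a
body[3] add  r1, r3, r1 -> r1=0x92
body[4] sub  r2, r4, r4 -> r2=0x00
epilogue: pop r4=0xc1, sp=0x95
r1 is caller-saved -> body value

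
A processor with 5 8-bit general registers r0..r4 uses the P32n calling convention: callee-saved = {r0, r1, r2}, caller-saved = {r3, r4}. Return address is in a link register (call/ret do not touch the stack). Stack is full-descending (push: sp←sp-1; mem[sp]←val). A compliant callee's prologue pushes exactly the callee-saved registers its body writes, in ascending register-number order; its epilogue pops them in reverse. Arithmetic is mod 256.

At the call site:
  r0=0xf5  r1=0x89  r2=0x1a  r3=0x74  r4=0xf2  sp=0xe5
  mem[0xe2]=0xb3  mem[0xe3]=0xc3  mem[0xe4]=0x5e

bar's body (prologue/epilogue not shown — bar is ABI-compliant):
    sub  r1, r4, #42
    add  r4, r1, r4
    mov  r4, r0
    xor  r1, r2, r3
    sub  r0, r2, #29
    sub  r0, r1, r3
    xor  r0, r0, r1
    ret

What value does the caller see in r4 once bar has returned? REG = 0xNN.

prologue: push r0 → mem[0xe4]=0xf5, sp=0xe4
prologue: push r1 → mem[0xe3]=0x89, sp=0xe3
body[0] sub  r1, r4, #42 → r1=0xc8
body[1] add  r4, r1, r4 → r4=0xba
body[2] mov  r4, r0 → r4=0xf5
body[3] xor  r1, r2, r3 → r1=0x6e
body[4] sub  r0, r2, #29 → r0=0xfd
body[5] sub  r0, r1, r3 → r0=0xfa
body[6] xor  r0, r0, r1 → r0=0x94
epilogue: pop r1=0x89, sp=0xe4
epilogue: pop r0=0xf5, sp=0xe5
r4 is caller-saved → body value

REG = 0xf5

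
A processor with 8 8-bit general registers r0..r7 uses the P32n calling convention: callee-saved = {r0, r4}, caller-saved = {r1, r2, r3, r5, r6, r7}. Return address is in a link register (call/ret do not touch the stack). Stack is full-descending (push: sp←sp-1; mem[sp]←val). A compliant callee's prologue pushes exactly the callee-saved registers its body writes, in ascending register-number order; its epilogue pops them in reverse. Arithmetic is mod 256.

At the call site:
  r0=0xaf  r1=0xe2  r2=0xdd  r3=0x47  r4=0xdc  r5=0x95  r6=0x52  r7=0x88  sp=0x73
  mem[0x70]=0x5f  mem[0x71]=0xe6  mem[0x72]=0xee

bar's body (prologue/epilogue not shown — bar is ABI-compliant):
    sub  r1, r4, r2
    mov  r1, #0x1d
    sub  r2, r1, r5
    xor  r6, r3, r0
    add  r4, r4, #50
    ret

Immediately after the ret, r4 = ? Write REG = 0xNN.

prologue: push r4 -> mem[0x72]=0xdc, sp=0x72
body[0] sub  r1, r4, r2 -> r1=0xff
body[1] mov  r1, #0x1d -> r1=0x1d
body[2] sub  r2, r1, r5 -> r2=0x88
body[3] xor  r6, r3, r0 -> r6=0xe8
body[4] add  r4, r4, #50 -> r4=0x0e
epilogue: pop r4=0xdc, sp=0x73
r4 is callee-saved -> restored

REG = 0xdc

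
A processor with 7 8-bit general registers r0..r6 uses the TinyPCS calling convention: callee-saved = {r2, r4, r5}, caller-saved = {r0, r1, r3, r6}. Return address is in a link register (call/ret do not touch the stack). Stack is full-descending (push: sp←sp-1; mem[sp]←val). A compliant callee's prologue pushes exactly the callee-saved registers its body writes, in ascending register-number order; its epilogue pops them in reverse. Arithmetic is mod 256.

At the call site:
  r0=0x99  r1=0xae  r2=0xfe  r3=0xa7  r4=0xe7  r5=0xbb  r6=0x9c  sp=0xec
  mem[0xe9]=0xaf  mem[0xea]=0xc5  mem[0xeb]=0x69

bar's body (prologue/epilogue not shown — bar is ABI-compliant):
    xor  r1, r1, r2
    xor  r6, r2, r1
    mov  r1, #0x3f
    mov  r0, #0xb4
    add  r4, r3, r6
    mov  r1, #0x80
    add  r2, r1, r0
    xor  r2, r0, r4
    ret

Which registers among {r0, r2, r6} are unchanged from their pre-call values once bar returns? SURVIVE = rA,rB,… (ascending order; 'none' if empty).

SURVIVE = r2

prologue: push r2 -> mem[0xeb]=0xfe, sp=0xeb
prologue: push r4 -> mem[0xea]=0xe7, sp=0xea
body[0] xor  r1, r1, r2 -> r1=0x50
body[1] xor  r6, r2, r1 -> r6=0xae
body[2] mov  r1, #0x3f -> r1=0x3f
body[3] mov  r0, #0xb4 -> r0=0xb4
body[4] add  r4, r3, r6 -> r4=0x55
body[5] mov  r1, #0x80 -> r1=0x80
body[6] add  r2, r1, r0 -> r2=0x34
body[7] xor  r2, r0, r4 -> r2=0xe1
epilogue: pop r4=0xe7, sp=0xeb
epilogue: pop r2=0xfe, sp=0xec
r0: caller-saved, written=True
r2: callee-saved, written=True
r6: caller-saved, written=True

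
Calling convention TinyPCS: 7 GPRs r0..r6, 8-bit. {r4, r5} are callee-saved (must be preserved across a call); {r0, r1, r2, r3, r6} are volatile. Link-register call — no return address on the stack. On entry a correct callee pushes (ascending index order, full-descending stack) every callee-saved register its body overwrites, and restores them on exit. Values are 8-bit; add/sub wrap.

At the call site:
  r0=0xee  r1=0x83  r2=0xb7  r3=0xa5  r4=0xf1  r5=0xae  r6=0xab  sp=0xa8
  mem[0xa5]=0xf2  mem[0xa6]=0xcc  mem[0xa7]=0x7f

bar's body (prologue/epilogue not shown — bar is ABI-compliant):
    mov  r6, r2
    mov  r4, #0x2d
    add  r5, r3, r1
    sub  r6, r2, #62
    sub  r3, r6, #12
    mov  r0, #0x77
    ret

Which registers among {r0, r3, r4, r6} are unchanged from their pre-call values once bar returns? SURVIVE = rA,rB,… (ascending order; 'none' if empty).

SURVIVE = r4

prologue: push r4 → mem[0xa7]=0xf1, sp=0xa7
prologue: push r5 → mem[0xa6]=0xae, sp=0xa6
body[0] mov  r6, r2 → r6=0xb7
body[1] mov  r4, #0x2d → r4=0x2d
body[2] add  r5, r3, r1 → r5=0x28
body[3] sub  r6, r2, #62 → r6=0x79
body[4] sub  r3, r6, #12 → r3=0x6d
body[5] mov  r0, #0x77 → r0=0x77
epilogue: pop r5=0xae, sp=0xa7
epilogue: pop r4=0xf1, sp=0xa8
r0: caller-saved, written=True
r3: caller-saved, written=True
r4: callee-saved, written=True
r6: caller-saved, written=True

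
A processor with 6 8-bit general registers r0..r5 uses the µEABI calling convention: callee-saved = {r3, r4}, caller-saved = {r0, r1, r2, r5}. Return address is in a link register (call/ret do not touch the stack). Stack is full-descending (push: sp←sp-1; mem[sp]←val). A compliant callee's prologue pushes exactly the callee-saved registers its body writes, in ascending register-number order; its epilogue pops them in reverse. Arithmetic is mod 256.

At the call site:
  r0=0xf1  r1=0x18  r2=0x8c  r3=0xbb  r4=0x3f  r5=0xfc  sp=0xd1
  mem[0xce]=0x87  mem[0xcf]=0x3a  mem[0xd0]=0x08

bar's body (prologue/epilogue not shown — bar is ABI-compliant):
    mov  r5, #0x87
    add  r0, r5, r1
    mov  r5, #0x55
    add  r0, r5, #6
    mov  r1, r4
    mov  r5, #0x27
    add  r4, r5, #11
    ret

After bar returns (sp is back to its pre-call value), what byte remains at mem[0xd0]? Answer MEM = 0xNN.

prologue: push r4 -> mem[0xd0]=0x3f, sp=0xd0
body[0] mov  r5, #0x87 -> r5=0x87
body[1] add  r0, r5, r1 -> r0=0x9f
body[2] mov  r5, #0x55 -> r5=0x55
body[3] add  r0, r5, #6 -> r0=0x5b
body[4] mov  r1, r4 -> r1=0x3f
body[5] mov  r5, #0x27 -> r5=0x27
body[6] add  r4, r5, #11 -> r4=0x32
epilogue: pop r4=0x3f, sp=0xd1
prologue pushed ['r4'] at ['0xd0']

MEM = 0x3f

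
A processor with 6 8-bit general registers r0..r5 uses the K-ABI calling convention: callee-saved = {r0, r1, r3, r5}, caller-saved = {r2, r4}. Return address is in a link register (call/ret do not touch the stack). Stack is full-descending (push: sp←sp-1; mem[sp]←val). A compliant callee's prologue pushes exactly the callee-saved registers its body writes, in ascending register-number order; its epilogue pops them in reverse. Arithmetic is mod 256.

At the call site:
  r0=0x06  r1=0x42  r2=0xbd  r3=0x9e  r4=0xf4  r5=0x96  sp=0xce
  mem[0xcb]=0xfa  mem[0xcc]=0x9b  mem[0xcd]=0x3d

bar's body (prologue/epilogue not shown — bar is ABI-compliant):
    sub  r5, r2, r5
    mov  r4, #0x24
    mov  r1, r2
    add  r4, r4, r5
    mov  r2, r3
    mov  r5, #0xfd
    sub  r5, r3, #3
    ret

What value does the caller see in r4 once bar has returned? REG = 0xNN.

prologue: push r1 → mem[0xcd]=0x42, sp=0xcd
prologue: push r5 → mem[0xcc]=0x96, sp=0xcc
body[0] sub  r5, r2, r5 → r5=0x27
body[1] mov  r4, #0x24 → r4=0x24
body[2] mov  r1, r2 → r1=0xbd
body[3] add  r4, r4, r5 → r4=0x4b
body[4] mov  r2, r3 → r2=0x9e
body[5] mov  r5, #0xfd → r5=0xfd
body[6] sub  r5, r3, #3 → r5=0x9b
epilogue: pop r5=0x96, sp=0xcd
epilogue: pop r1=0x42, sp=0xce
r4 is caller-saved → body value

REG = 0x4b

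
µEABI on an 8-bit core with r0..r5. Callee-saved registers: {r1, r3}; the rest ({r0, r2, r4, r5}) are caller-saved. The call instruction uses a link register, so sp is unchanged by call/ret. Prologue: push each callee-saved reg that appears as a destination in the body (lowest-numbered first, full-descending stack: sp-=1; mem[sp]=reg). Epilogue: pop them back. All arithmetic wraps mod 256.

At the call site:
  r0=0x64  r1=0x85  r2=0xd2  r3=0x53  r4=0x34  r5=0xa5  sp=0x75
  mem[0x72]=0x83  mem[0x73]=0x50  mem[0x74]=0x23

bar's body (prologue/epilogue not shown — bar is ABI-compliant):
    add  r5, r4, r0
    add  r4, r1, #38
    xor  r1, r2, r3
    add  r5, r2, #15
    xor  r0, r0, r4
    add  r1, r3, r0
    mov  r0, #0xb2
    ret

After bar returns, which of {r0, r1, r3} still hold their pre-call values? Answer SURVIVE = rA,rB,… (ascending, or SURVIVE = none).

SURVIVE = r1,r3

prologue: push r1 -> mem[0x74]=0x85, sp=0x74
body[0] add  r5, r4, r0 -> r5=0x98
body[1] add  r4, r1, #38 -> r4=0xab
body[2] xor  r1, r2, r3 -> r1=0x81
body[3] add  r5, r2, #15 -> r5=0xe1
body[4] xor  r0, r0, r4 -> r0=0xcf
body[5] add  r1, r3, r0 -> r1=0x22
body[6] mov  r0, #0xb2 -> r0=0xb2
epilogue: pop r1=0x85, sp=0x75
r0: caller-saved, written=True
r1: callee-saved, written=True
r3: callee-saved, written=False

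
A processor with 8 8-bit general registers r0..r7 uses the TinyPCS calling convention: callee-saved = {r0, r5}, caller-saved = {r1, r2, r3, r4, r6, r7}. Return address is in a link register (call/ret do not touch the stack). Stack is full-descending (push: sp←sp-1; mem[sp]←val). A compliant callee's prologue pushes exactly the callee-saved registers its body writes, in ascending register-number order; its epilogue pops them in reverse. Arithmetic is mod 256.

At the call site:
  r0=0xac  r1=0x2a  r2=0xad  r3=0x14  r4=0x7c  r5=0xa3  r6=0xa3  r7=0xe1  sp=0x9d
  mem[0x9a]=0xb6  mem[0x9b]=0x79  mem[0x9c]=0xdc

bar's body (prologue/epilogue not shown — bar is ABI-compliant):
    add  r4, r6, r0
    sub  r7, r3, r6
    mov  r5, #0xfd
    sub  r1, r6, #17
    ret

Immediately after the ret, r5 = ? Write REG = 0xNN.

REG = 0xa3

prologue: push r5 -> mem[0x9c]=0xa3, sp=0x9c
body[0] add  r4, r6, r0 -> r4=0x4f
body[1] sub  r7, r3, r6 -> r7=0x71
body[2] mov  r5, #0xfd -> r5=0xfd
body[3] sub  r1, r6, #17 -> r1=0x92
epilogue: pop r5=0xa3, sp=0x9d
r5 is callee-saved -> restored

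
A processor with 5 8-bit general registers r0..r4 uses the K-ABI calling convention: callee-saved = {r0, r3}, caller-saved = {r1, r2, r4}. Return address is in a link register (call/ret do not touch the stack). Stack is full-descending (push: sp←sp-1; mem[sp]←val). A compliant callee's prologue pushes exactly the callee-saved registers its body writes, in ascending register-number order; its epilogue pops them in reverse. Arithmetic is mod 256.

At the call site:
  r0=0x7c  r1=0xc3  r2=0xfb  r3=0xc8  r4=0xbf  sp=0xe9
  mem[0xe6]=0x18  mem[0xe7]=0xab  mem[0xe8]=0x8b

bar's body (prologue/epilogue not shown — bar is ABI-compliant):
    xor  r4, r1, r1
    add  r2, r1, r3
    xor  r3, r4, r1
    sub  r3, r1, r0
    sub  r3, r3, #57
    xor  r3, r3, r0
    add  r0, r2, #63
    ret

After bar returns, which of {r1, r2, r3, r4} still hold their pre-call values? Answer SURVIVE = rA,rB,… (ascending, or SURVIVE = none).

SURVIVE = r1,r3

prologue: push r0 -> mem[0xe8]=0x7c, sp=0xe8
prologue: push r3 -> mem[0xe7]=0xc8, sp=0xe7
body[0] xor  r4, r1, r1 -> r4=0x00
body[1] add  r2, r1, r3 -> r2=0x8b
body[2] xor  r3, r4, r1 -> r3=0xc3
body[3] sub  r3, r1, r0 -> r3=0x47
body[4] sub  r3, r3, #57 -> r3=0x0e
body[5] xor  r3, r3, r0 -> r3=0x72
body[6] add  r0, r2, #63 -> r0=0xca
epilogue: pop r3=0xc8, sp=0xe8
epilogue: pop r0=0x7c, sp=0xe9
r1: caller-saved, written=False
r2: caller-saved, written=True
r3: callee-saved, written=True
r4: caller-saved, written=True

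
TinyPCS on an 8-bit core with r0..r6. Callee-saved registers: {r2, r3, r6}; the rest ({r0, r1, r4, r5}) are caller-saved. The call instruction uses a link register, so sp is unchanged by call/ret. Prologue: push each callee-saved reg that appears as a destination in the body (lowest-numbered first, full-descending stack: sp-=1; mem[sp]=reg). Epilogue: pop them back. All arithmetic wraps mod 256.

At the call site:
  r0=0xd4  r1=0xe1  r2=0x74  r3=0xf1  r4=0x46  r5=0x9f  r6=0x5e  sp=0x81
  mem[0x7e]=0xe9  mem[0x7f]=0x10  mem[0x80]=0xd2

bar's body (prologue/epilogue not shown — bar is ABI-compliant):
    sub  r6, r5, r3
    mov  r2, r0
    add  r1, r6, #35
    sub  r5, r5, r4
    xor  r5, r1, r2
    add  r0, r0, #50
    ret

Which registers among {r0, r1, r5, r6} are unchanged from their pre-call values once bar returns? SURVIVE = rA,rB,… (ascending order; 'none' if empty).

prologue: push r2 -> mem[0x80]=0x74, sp=0x80
prologue: push r6 -> mem[0x7f]=0x5e, sp=0x7f
body[0] sub  r6, r5, r3 -> r6=0xae
body[1] mov  r2, r0 -> r2=0xd4
body[2] add  r1, r6, #35 -> r1=0xd1
body[3] sub  r5, r5, r4 -> r5=0x59
body[4] xor  r5, r1, r2 -> r5=0x05
body[5] add  r0, r0, #50 -> r0=0x06
epilogue: pop r6=0x5e, sp=0x80
epilogue: pop r2=0x74, sp=0x81
r0: caller-saved, written=True
r1: caller-saved, written=True
r5: caller-saved, written=True
r6: callee-saved, written=True

SURVIVE = r6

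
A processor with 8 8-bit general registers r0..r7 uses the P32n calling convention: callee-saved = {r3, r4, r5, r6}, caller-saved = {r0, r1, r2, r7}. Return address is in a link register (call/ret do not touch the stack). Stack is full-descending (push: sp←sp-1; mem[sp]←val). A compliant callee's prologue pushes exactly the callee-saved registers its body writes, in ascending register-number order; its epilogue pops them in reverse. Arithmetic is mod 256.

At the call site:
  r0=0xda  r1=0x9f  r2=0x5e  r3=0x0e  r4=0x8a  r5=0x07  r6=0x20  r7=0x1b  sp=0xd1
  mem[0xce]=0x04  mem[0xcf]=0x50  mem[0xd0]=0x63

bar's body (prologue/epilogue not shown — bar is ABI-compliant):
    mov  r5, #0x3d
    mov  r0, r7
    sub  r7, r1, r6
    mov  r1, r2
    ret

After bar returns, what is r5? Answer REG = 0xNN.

prologue: push r5 → mem[0xd0]=0x07, sp=0xd0
body[0] mov  r5, #0x3d → r5=0x3d
body[1] mov  r0, r7 → r0=0x1b
body[2] sub  r7, r1, r6 → r7=0x7f
body[3] mov  r1, r2 → r1=0x5e
epilogue: pop r5=0x07, sp=0xd1
r5 is callee-saved → restored

REG = 0x07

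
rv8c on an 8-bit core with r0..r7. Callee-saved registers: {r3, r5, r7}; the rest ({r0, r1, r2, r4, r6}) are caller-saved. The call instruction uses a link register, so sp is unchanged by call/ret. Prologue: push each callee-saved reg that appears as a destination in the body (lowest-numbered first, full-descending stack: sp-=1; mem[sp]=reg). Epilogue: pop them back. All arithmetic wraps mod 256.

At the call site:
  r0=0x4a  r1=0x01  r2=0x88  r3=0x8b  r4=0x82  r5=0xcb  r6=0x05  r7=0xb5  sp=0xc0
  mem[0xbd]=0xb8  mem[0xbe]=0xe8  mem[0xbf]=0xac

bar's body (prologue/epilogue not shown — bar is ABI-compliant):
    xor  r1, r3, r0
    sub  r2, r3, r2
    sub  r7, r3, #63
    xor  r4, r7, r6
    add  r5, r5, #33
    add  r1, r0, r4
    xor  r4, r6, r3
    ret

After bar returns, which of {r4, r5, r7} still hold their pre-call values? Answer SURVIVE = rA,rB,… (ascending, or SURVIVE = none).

SURVIVE = r5,r7

prologue: push r5 -> mem[0xbf]=0xcb, sp=0xbf
prologue: push r7 -> mem[0xbe]=0xb5, sp=0xbe
body[0] xor  r1, r3, r0 -> r1=0xc1
body[1] sub  r2, r3, r2 -> r2=0x03
body[2] sub  r7, r3, #63 -> r7=0x4c
body[3] xor  r4, r7, r6 -> r4=0x49
body[4] add  r5, r5, #33 -> r5=0xec
body[5] add  r1, r0, r4 -> r1=0x93
body[6] xor  r4, r6, r3 -> r4=0x8e
epilogue: pop r7=0xb5, sp=0xbf
epilogue: pop r5=0xcb, sp=0xc0
r4: caller-saved, written=True
r5: callee-saved, written=True
r7: callee-saved, written=True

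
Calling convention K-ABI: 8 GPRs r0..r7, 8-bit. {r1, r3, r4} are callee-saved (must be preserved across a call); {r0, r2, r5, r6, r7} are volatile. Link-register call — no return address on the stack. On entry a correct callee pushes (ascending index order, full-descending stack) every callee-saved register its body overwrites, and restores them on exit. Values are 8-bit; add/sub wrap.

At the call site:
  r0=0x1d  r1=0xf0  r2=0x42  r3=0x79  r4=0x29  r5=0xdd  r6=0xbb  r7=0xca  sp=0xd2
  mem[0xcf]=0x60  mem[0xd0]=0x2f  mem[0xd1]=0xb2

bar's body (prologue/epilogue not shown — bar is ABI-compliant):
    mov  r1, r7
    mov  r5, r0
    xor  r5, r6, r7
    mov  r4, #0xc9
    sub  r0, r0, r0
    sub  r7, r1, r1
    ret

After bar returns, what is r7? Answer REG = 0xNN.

REG = 0x00

prologue: push r1 → mem[0xd1]=0xf0, sp=0xd1
prologue: push r4 → mem[0xd0]=0x29, sp=0xd0
body[0] mov  r1, r7 → r1=0xca
body[1] mov  r5, r0 → r5=0x1d
body[2] xor  r5, r6, r7 → r5=0x71
body[3] mov  r4, #0xc9 → r4=0xc9
body[4] sub  r0, r0, r0 → r0=0x00
body[5] sub  r7, r1, r1 → r7=0x00
epilogue: pop r4=0x29, sp=0xd1
epilogue: pop r1=0xf0, sp=0xd2
r7 is caller-saved → body value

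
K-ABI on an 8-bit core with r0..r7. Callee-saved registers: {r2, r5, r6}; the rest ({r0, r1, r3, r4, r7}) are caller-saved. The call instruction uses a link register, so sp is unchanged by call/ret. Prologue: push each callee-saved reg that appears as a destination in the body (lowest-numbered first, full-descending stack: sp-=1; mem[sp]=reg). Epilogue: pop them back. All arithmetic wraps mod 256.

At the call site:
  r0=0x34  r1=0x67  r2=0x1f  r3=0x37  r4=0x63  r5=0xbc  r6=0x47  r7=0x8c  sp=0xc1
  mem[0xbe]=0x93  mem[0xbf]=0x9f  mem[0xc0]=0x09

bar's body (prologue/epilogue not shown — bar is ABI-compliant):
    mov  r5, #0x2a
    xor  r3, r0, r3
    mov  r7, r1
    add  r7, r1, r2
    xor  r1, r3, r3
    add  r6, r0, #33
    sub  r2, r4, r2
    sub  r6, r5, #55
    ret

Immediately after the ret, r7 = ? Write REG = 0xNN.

prologue: push r2 → mem[0xc0]=0x1f, sp=0xc0
prologue: push r5 → mem[0xbf]=0xbc, sp=0xbf
prologue: push r6 → mem[0xbe]=0x47, sp=0xbe
body[0] mov  r5, #0x2a → r5=0x2a
body[1] xor  r3, r0, r3 → r3=0x03
body[2] mov  r7, r1 → r7=0x67
body[3] add  r7, r1, r2 → r7=0x86
body[4] xor  r1, r3, r3 → r1=0x00
body[5] add  r6, r0, #33 → r6=0x55
body[6] sub  r2, r4, r2 → r2=0x44
body[7] sub  r6, r5, #55 → r6=0xf3
epilogue: pop r6=0x47, sp=0xbf
epilogue: pop r5=0xbc, sp=0xc0
epilogue: pop r2=0x1f, sp=0xc1
r7 is caller-saved → body value

REG = 0x86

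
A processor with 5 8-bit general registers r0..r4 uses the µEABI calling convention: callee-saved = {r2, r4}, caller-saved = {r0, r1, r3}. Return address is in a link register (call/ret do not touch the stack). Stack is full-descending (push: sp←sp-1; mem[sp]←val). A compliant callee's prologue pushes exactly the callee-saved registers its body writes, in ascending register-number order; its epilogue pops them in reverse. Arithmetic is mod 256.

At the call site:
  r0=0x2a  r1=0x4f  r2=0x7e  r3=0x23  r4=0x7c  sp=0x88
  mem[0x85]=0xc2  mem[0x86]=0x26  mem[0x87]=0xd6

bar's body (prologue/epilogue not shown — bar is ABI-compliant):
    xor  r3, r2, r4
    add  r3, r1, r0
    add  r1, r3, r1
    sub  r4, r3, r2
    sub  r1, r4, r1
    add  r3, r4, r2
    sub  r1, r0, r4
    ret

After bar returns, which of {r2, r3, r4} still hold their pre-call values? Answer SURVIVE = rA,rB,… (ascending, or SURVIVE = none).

SURVIVE = r2,r4

prologue: push r4 -> mem[0x87]=0x7c, sp=0x87
body[0] xor  r3, r2, r4 -> r3=0x02
body[1] add  r3, r1, r0 -> r3=0x79
body[2] add  r1, r3, r1 -> r1=0xc8
body[3] sub  r4, r3, r2 -> r4=0xfb
body[4] sub  r1, r4, r1 -> r1=0x33
body[5] add  r3, r4, r2 -> r3=0x79
body[6] sub  r1, r0, r4 -> r1=0x2f
epilogue: pop r4=0x7c, sp=0x88
r2: callee-saved, written=False
r3: caller-saved, written=True
r4: callee-saved, written=True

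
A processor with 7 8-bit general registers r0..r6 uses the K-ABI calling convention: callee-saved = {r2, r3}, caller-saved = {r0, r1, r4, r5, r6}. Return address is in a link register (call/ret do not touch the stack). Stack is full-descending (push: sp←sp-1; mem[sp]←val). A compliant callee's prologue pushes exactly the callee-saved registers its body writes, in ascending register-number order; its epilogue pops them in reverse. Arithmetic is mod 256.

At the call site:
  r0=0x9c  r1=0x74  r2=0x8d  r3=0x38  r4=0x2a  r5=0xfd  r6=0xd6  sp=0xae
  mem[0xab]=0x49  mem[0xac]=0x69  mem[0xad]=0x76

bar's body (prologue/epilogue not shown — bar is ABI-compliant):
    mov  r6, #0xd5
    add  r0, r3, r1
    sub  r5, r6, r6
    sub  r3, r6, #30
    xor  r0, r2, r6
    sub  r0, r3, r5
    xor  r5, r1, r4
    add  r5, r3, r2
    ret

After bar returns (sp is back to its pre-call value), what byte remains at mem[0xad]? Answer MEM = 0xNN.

MEM = 0x38

prologue: push r3 → mem[0xad]=0x38, sp=0xad
body[0] mov  r6, #0xd5 → r6=0xd5
body[1] add  r0, r3, r1 → r0=0xac
body[2] sub  r5, r6, r6 → r5=0x00
body[3] sub  r3, r6, #30 → r3=0xb7
body[4] xor  r0, r2, r6 → r0=0x58
body[5] sub  r0, r3, r5 → r0=0xb7
body[6] xor  r5, r1, r4 → r5=0x5e
body[7] add  r5, r3, r2 → r5=0x44
epilogue: pop r3=0x38, sp=0xae
prologue pushed ['r3'] at ['0xad']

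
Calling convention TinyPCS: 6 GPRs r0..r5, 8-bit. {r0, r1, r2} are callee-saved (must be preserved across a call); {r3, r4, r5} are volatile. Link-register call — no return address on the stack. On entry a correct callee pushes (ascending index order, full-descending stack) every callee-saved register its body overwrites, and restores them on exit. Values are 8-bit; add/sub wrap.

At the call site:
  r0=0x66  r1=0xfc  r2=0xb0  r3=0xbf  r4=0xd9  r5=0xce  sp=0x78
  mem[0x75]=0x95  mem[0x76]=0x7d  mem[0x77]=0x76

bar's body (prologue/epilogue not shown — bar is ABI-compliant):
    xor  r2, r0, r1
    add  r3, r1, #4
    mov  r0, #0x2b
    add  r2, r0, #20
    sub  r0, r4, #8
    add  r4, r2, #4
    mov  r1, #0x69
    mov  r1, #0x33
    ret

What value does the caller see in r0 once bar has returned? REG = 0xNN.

prologue: push r0 → mem[0x77]=0x66, sp=0x77
prologue: push r1 → mem[0x76]=0xfc, sp=0x76
prologue: push r2 → mem[0x75]=0xb0, sp=0x75
body[0] xor  r2, r0, r1 → r2=0x9a
body[1] add  r3, r1, #4 → r3=0x00
body[2] mov  r0, #0x2b → r0=0x2b
body[3] add  r2, r0, #20 → r2=0x3f
body[4] sub  r0, r4, #8 → r0=0xd1
body[5] add  r4, r2, #4 → r4=0x43
body[6] mov  r1, #0x69 → r1=0x69
body[7] mov  r1, #0x33 → r1=0x33
epilogue: pop r2=0xb0, sp=0x76
epilogue: pop r1=0xfc, sp=0x77
epilogue: pop r0=0x66, sp=0x78
r0 is callee-saved → restored

REG = 0x66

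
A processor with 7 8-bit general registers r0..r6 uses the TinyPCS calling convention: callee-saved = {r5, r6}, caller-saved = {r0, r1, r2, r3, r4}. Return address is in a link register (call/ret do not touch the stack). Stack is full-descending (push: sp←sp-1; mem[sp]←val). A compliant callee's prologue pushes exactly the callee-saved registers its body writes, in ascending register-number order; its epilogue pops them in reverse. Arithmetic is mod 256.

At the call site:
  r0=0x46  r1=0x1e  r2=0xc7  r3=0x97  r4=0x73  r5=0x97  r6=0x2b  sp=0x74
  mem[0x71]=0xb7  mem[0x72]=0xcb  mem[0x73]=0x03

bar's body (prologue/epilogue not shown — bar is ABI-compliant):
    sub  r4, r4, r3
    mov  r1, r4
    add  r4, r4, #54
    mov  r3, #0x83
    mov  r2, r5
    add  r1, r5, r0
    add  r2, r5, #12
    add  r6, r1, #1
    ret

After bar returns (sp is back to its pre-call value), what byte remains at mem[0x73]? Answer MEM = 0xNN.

MEM = 0x2b

prologue: push r6 → mem[0x73]=0x2b, sp=0x73
body[0] sub  r4, r4, r3 → r4=0xdc
body[1] mov  r1, r4 → r1=0xdc
body[2] add  r4, r4, #54 → r4=0x12
body[3] mov  r3, #0x83 → r3=0x83
body[4] mov  r2, r5 → r2=0x97
body[5] add  r1, r5, r0 → r1=0xdd
body[6] add  r2, r5, #12 → r2=0xa3
body[7] add  r6, r1, #1 → r6=0xde
epilogue: pop r6=0x2b, sp=0x74
prologue pushed ['r6'] at ['0x73']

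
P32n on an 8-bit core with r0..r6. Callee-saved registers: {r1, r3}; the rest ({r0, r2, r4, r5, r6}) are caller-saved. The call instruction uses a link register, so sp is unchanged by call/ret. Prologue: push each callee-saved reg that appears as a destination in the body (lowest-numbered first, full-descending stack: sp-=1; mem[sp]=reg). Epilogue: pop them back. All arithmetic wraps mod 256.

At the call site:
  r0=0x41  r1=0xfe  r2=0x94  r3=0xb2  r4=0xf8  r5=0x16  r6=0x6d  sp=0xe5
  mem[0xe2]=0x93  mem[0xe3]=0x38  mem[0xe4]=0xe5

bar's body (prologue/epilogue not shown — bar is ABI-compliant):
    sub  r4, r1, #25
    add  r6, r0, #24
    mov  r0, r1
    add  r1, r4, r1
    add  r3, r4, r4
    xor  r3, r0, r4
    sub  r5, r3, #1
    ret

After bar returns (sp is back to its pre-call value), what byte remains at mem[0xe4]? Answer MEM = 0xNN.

MEM = 0xfe

prologue: push r1 -> mem[0xe4]=0xfe, sp=0xe4
prologue: push r3 -> mem[0xe3]=0xb2, sp=0xe3
body[0] sub  r4, r1, #25 -> r4=0xe5
body[1] add  r6, r0, #24 -> r6=0x59
body[2] mov  r0, r1 -> r0=0xfe
body[3] add  r1, r4, r1 -> r1=0xe3
body[4] add  r3, r4, r4 -> r3=0xca
body[5] xor  r3, r0, r4 -> r3=0x1b
body[6] sub  r5, r3, #1 -> r5=0x1a
epilogue: pop r3=0xb2, sp=0xe4
epilogue: pop r1=0xfe, sp=0xe5
prologue pushed ['r1', 'r3'] at ['0xe4', '0xe3']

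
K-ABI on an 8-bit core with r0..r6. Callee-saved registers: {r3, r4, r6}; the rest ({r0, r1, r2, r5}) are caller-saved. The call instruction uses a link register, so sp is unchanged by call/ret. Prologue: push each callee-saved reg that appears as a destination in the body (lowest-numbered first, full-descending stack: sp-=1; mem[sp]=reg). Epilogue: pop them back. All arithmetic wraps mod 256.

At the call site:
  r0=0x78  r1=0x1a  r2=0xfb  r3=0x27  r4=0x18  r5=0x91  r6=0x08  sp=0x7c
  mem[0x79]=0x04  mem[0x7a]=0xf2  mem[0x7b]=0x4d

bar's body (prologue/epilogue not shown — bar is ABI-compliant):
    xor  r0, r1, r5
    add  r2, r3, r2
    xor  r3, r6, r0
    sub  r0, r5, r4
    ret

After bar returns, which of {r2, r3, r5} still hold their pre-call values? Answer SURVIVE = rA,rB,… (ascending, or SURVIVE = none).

SURVIVE = r3,r5

prologue: push r3 -> mem[0x7b]=0x27, sp=0x7b
body[0] xor  r0, r1, r5 -> r0=0x8b
body[1] add  r2, r3, r2 -> r2=0x22
body[2] xor  r3, r6, r0 -> r3=0x83
body[3] sub  r0, r5, r4 -> r0=0x79
epilogue: pop r3=0x27, sp=0x7c
r2: caller-saved, written=True
r3: callee-saved, written=True
r5: caller-saved, written=False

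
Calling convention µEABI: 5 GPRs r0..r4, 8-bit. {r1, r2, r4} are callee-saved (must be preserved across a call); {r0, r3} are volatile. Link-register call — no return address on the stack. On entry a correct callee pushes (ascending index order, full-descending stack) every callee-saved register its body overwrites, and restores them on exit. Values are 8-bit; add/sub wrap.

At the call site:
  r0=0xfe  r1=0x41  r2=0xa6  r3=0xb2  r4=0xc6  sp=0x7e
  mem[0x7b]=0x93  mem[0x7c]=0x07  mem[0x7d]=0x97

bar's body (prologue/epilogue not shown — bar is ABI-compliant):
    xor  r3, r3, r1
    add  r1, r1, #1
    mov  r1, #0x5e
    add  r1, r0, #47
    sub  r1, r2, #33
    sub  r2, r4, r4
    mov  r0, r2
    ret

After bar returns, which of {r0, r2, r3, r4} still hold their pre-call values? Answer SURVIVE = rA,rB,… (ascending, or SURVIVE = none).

SURVIVE = r2,r4

prologue: push r1 → mem[0x7d]=0x41, sp=0x7d
prologue: push r2 → mem[0x7c]=0xa6, sp=0x7c
body[0] xor  r3, r3, r1 → r3=0xf3
body[1] add  r1, r1, #1 → r1=0x42
body[2] mov  r1, #0x5e → r1=0x5e
body[3] add  r1, r0, #47 → r1=0x2d
body[4] sub  r1, r2, #33 → r1=0x85
body[5] sub  r2, r4, r4 → r2=0x00
body[6] mov  r0, r2 → r0=0x00
epilogue: pop r2=0xa6, sp=0x7d
epilogue: pop r1=0x41, sp=0x7e
r0: caller-saved, written=True
r2: callee-saved, written=True
r3: caller-saved, written=True
r4: callee-saved, written=False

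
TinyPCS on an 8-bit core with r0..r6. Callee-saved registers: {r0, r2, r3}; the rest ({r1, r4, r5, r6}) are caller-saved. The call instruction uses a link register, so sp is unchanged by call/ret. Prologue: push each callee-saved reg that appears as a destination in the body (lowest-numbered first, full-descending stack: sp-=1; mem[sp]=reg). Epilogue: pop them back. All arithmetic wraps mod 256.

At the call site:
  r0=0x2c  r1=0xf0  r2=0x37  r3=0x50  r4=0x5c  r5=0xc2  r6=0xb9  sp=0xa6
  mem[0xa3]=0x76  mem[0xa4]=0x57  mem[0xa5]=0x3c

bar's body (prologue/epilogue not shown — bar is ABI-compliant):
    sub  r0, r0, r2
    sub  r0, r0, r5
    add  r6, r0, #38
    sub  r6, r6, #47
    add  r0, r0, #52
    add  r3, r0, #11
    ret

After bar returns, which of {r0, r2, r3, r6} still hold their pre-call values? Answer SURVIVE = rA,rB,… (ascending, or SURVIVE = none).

SURVIVE = r0,r2,r3

prologue: push r0 -> mem[0xa5]=0x2c, sp=0xa5
prologue: push r3 -> mem[0xa4]=0x50, sp=0xa4
body[0] sub  r0, r0, r2 -> r0=0xf5
body[1] sub  r0, r0, r5 -> r0=0x33
body[2] add  r6, r0, #38 -> r6=0x59
body[3] sub  r6, r6, #47 -> r6=0x2a
body[4] add  r0, r0, #52 -> r0=0x67
body[5] add  r3, r0, #11 -> r3=0x72
epilogue: pop r3=0x50, sp=0xa5
epilogue: pop r0=0x2c, sp=0xa6
r0: callee-saved, written=True
r2: callee-saved, written=False
r3: callee-saved, written=True
r6: caller-saved, written=True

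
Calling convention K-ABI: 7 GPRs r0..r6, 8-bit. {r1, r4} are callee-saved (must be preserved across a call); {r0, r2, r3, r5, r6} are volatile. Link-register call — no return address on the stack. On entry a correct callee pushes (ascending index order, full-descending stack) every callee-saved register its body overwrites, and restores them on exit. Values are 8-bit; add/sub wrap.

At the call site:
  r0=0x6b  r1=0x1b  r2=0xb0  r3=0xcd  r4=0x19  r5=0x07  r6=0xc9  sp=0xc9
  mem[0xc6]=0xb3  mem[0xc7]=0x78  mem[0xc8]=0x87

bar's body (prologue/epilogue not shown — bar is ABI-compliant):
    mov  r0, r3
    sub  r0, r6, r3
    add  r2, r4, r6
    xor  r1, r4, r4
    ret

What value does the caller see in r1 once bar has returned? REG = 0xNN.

prologue: push r1 → mem[0xc8]=0x1b, sp=0xc8
body[0] mov  r0, r3 → r0=0xcd
body[1] sub  r0, r6, r3 → r0=0xfc
body[2] add  r2, r4, r6 → r2=0xe2
body[3] xor  r1, r4, r4 → r1=0x00
epilogue: pop r1=0x1b, sp=0xc9
r1 is callee-saved → restored

REG = 0x1b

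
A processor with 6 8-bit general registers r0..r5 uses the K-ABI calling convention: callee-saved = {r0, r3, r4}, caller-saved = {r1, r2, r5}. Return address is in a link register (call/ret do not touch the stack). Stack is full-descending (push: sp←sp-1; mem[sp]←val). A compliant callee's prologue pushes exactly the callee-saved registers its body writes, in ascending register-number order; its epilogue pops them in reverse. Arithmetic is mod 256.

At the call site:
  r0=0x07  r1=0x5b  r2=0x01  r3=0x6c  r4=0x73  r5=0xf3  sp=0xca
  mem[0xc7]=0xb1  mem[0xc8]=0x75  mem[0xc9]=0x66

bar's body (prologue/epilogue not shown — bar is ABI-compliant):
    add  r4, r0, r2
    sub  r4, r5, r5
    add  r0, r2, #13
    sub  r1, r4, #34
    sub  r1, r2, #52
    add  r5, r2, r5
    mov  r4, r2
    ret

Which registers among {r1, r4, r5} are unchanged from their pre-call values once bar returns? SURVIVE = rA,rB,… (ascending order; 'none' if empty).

SURVIVE = r4

prologue: push r0 → mem[0xc9]=0x07, sp=0xc9
prologue: push r4 → mem[0xc8]=0x73, sp=0xc8
body[0] add  r4, r0, r2 → r4=0x08
body[1] sub  r4, r5, r5 → r4=0x00
body[2] add  r0, r2, #13 → r0=0x0e
body[3] sub  r1, r4, #34 → r1=0xde
body[4] sub  r1, r2, #52 → r1=0xcd
body[5] add  r5, r2, r5 → r5=0xf4
body[6] mov  r4, r2 → r4=0x01
epilogue: pop r4=0x73, sp=0xc9
epilogue: pop r0=0x07, sp=0xca
r1: caller-saved, written=True
r4: callee-saved, written=True
r5: caller-saved, written=True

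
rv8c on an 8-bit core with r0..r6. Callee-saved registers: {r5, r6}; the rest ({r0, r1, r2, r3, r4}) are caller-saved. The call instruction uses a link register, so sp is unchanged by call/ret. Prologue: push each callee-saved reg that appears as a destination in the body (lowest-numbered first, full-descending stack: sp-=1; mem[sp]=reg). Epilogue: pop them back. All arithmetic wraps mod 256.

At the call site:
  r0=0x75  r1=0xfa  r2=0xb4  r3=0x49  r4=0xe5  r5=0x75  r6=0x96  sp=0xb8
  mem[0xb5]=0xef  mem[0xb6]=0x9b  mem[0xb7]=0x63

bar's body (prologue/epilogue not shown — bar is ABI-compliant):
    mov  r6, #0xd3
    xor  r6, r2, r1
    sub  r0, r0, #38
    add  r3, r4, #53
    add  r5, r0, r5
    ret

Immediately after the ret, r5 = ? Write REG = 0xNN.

REG = 0x75

prologue: push r5 -> mem[0xb7]=0x75, sp=0xb7
prologue: push r6 -> mem[0xb6]=0x96, sp=0xb6
body[0] mov  r6, #0xd3 -> r6=0xd3
body[1] xor  r6, r2, r1 -> r6=0x4e
body[2] sub  r0, r0, #38 -> r0=0x4f
body[3] add  r3, r4, #53 -> r3=0x1a
body[4] add  r5, r0, r5 -> r5=0xc4
epilogue: pop r6=0x96, sp=0xb7
epilogue: pop r5=0x75, sp=0xb8
r5 is callee-saved -> restored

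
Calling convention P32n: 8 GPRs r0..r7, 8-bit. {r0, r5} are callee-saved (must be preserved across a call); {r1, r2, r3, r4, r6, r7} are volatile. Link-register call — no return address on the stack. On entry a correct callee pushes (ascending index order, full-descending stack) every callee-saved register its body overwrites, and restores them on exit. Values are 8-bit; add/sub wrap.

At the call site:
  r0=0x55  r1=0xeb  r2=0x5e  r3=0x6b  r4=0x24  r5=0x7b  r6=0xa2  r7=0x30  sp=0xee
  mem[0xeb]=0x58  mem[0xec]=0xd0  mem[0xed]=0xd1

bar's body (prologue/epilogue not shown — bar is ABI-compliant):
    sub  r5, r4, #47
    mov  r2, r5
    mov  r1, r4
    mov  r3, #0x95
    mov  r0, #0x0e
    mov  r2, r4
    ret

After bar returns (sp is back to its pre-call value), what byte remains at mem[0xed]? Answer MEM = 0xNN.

MEM = 0x55

prologue: push r0 → mem[0xed]=0x55, sp=0xed
prologue: push r5 → mem[0xec]=0x7b, sp=0xec
body[0] sub  r5, r4, #47 → r5=0xf5
body[1] mov  r2, r5 → r2=0xf5
body[2] mov  r1, r4 → r1=0x24
body[3] mov  r3, #0x95 → r3=0x95
body[4] mov  r0, #0x0e → r0=0x0e
body[5] mov  r2, r4 → r2=0x24
epilogue: pop r5=0x7b, sp=0xed
epilogue: pop r0=0x55, sp=0xee
prologue pushed ['r0', 'r5'] at ['0xed', '0xec']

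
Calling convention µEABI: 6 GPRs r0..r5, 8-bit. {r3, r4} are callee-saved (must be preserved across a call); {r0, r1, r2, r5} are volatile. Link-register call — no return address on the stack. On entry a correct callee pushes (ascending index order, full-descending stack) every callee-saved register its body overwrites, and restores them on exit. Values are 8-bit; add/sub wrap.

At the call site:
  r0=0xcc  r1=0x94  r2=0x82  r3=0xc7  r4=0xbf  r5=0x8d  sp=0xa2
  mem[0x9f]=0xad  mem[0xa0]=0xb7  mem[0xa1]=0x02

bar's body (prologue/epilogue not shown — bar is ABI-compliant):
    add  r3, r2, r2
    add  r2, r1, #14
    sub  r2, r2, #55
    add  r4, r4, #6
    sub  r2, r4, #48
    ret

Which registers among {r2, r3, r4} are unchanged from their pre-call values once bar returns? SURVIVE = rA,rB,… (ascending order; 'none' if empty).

prologue: push r3 -> mem[0xa1]=0xc7, sp=0xa1
prologue: push r4 -> mem[0xa0]=0xbf, sp=0xa0
body[0] add  r3, r2, r2 -> r3=0x04
body[1] add  r2, r1, #14 -> r2=0xa2
body[2] sub  r2, r2, #55 -> r2=0x6b
body[3] add  r4, r4, #6 -> r4=0xc5
body[4] sub  r2, r4, #48 -> r2=0x95
epilogue: pop r4=0xbf, sp=0xa1
epilogue: pop r3=0xc7, sp=0xa2
r2: caller-saved, written=True
r3: callee-saved, written=True
r4: callee-saved, written=True

SURVIVE = r3,r4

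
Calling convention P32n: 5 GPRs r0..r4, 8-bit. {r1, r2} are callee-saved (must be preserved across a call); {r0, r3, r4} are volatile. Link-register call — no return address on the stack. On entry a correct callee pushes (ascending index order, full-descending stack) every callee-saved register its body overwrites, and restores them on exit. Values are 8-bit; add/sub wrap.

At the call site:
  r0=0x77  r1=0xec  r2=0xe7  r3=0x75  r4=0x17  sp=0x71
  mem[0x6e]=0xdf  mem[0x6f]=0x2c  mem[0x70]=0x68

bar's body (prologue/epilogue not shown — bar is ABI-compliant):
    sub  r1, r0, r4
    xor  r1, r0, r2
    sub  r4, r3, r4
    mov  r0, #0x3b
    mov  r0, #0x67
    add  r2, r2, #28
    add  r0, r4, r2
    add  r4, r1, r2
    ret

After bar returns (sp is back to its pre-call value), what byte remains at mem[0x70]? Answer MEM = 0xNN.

MEM = 0xec

prologue: push r1 → mem[0x70]=0xec, sp=0x70
prologue: push r2 → mem[0x6f]=0xe7, sp=0x6f
body[0] sub  r1, r0, r4 → r1=0x60
body[1] xor  r1, r0, r2 → r1=0x90
body[2] sub  r4, r3, r4 → r4=0x5e
body[3] mov  r0, #0x3b → r0=0x3b
body[4] mov  r0, #0x67 → r0=0x67
body[5] add  r2, r2, #28 → r2=0x03
body[6] add  r0, r4, r2 → r0=0x61
body[7] add  r4, r1, r2 → r4=0x93
epilogue: pop r2=0xe7, sp=0x70
epilogue: pop r1=0xec, sp=0x71
prologue pushed ['r1', 'r2'] at ['0x70', '0x6f']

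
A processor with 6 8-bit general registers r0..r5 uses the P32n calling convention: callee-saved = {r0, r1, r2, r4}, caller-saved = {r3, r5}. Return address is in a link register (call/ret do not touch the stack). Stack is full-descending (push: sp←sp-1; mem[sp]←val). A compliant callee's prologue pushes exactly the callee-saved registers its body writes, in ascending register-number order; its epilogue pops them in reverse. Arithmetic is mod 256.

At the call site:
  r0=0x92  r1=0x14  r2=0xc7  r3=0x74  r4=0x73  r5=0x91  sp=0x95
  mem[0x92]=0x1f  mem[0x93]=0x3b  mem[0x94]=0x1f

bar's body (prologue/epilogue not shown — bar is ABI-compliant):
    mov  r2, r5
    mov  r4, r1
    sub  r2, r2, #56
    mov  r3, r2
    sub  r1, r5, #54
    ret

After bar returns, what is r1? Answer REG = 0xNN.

REG = 0x14

prologue: push r1 → mem[0x94]=0x14, sp=0x94
prologue: push r2 → mem[0x93]=0xc7, sp=0x93
prologue: push r4 → mem[0x92]=0x73, sp=0x92
body[0] mov  r2, r5 → r2=0x91
body[1] mov  r4, r1 → r4=0x14
body[2] sub  r2, r2, #56 → r2=0x59
body[3] mov  r3, r2 → r3=0x59
body[4] sub  r1, r5, #54 → r1=0x5b
epilogue: pop r4=0x73, sp=0x93
epilogue: pop r2=0xc7, sp=0x94
epilogue: pop r1=0x14, sp=0x95
r1 is callee-saved → restored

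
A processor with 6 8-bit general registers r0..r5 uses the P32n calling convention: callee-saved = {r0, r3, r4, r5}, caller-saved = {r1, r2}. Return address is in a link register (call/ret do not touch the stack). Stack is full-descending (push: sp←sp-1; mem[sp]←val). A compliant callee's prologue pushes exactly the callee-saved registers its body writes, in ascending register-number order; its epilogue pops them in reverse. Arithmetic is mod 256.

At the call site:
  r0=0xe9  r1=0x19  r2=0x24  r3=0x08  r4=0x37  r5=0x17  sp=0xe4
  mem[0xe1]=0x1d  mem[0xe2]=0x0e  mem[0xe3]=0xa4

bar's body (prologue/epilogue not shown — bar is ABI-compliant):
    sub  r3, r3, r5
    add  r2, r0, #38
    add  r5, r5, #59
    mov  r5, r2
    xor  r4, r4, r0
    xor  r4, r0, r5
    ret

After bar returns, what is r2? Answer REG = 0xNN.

REG = 0x0f

prologue: push r3 → mem[0xe3]=0x08, sp=0xe3
prologue: push r4 → mem[0xe2]=0x37, sp=0xe2
prologue: push r5 → mem[0xe1]=0x17, sp=0xe1
body[0] sub  r3, r3, r5 → r3=0xf1
body[1] add  r2, r0, #38 → r2=0x0f
body[2] add  r5, r5, #59 → r5=0x52
body[3] mov  r5, r2 → r5=0x0f
body[4] xor  r4, r4, r0 → r4=0xde
body[5] xor  r4, r0, r5 → r4=0xe6
epilogue: pop r5=0x17, sp=0xe2
epilogue: pop r4=0x37, sp=0xe3
epilogue: pop r3=0x08, sp=0xe4
r2 is caller-saved → body value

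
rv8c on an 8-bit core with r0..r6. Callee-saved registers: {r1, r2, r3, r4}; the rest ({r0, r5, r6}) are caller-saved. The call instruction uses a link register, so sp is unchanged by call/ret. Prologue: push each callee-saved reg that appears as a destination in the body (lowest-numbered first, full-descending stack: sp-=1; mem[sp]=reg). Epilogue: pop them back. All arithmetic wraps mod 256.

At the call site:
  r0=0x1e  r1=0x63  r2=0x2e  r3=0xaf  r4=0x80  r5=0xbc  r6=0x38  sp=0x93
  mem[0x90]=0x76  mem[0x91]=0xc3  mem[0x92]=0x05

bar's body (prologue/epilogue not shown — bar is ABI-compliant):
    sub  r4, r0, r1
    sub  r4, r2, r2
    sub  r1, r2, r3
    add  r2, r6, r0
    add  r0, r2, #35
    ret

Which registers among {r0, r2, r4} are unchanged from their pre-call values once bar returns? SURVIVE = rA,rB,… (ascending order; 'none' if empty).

SURVIVE = r2,r4

prologue: push r1 -> mem[0x92]=0x63, sp=0x92
prologue: push r2 -> mem[0x91]=0x2e, sp=0x91
prologue: push r4 -> mem[0x90]=0x80, sp=0x90
body[0] sub  r4, r0, r1 -> r4=0xbb
body[1] sub  r4, r2, r2 -> r4=0x00
body[2] sub  r1, r2, r3 -> r1=0x7f
body[3] add  r2, r6, r0 -> r2=0x56
body[4] add  r0, r2, #35 -> r0=0x79
epilogue: pop r4=0x80, sp=0x91
epilogue: pop r2=0x2e, sp=0x92
epilogue: pop r1=0x63, sp=0x93
r0: caller-saved, written=True
r2: callee-saved, written=True
r4: callee-saved, written=True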